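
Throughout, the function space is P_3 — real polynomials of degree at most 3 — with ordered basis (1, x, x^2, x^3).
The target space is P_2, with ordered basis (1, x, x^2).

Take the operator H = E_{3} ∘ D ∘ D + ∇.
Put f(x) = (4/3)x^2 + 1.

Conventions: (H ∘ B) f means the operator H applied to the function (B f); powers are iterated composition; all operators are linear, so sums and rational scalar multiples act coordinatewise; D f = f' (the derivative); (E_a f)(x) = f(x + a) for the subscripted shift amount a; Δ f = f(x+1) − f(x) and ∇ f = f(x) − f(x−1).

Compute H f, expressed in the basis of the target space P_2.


D f = (8/3)x
D D f = 8/3
E_{3} D D f = 8/3
∇ f = (8/3)x - 4/3
(E_{3} ∘ D ∘ D + ∇) f = (8/3)x + 4/3

the image equals g(x) = (8/3)x + 4/3


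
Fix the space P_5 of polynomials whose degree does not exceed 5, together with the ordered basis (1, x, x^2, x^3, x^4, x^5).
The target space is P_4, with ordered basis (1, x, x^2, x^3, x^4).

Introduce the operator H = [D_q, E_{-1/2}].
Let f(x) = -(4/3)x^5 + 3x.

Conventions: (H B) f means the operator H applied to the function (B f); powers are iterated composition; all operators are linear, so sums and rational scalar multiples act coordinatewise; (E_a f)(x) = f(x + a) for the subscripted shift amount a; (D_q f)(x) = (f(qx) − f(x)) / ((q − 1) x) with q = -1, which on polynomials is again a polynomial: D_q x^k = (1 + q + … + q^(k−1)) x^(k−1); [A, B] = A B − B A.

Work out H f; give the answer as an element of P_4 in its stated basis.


E_{-1/2} f = -(4/3)x^5 + (10/3)x^4 - (10/3)x^3 + (5/3)x^2 + (31/12)x - 35/24
D_q E_{-1/2} f = -(4/3)x^4 - (10/3)x^2 + 31/12
D_q f = -(4/3)x^4 + 3
E_{-1/2} D_q f = -(4/3)x^4 + (8/3)x^3 - 2x^2 + (2/3)x + 35/12
[D_q, E_{-1/2}] f = -(8/3)x^3 - (4/3)x^2 - (2/3)x - 1/3

the image equals g(x) = -(8/3)x^3 - (4/3)x^2 - (2/3)x - 1/3


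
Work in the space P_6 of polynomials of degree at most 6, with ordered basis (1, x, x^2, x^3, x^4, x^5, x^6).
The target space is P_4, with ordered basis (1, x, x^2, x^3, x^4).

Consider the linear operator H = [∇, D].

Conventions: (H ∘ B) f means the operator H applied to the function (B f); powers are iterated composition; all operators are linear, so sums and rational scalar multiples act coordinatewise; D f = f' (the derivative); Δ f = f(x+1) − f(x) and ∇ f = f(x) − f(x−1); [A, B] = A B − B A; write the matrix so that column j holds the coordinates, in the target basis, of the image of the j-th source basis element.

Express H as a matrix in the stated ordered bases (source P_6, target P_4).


the matrix is [[0, 0, 0, 0, 0, 0, 0]; [0, 0, 0, 0, 0, 0, 0]; [0, 0, 0, 0, 0, 0, 0]; [0, 0, 0, 0, 0, 0, 0]; [0, 0, 0, 0, 0, 0, 0]] (rows listed top to bottom)

image of 1: 0
image of x: 0
image of x^2: 0
image of x^3: 0
image of x^4: 0
image of x^5: 0
image of x^6: 0
each image's coordinates form column j of the matrix


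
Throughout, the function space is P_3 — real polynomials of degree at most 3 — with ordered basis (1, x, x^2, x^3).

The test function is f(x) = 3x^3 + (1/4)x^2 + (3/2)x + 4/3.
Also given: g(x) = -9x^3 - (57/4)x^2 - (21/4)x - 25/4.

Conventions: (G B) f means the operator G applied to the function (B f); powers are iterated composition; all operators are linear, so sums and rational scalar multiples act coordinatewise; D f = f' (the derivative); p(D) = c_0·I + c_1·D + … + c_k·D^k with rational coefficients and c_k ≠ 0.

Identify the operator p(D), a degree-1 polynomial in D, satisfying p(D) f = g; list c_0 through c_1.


p(D) = -3·I − (3/2)·D, i.e. c_0 = -3, c_1 = -3/2

D^0 f = 3x^3 + (1/4)x^2 + (3/2)x + 4/3
D^1 f = 9x^2 + (1/2)x + 3/2
matching coefficients of g against c_0 f + c_1 Df + … from the top degree down determines the c_i
solution: c_0 = -3, c_1 = -3/2


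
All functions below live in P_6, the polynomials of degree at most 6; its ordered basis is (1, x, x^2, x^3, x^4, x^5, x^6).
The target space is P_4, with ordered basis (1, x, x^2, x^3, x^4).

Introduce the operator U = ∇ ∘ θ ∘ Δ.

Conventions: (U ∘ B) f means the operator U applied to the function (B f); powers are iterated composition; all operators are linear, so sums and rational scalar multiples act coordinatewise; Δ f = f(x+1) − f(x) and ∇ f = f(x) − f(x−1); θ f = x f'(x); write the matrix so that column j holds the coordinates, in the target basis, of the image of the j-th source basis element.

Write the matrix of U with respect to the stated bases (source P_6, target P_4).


the matrix is [[0, 0, 2, -3, 4, -5, 6]; [0, 0, 0, 12, -12, 30, -30]; [0, 0, 0, 0, 36, -30, 120]; [0, 0, 0, 0, 0, 80, -60]; [0, 0, 0, 0, 0, 0, 150]] (rows listed top to bottom)

image of 1: 0
image of x: 0
image of x^2: 2
image of x^3: 12x - 3
image of x^4: 36x^2 - 12x + 4
image of x^5: 80x^3 - 30x^2 + 30x - 5
image of x^6: 150x^4 - 60x^3 + 120x^2 - 30x + 6
each image's coordinates form column j of the matrix


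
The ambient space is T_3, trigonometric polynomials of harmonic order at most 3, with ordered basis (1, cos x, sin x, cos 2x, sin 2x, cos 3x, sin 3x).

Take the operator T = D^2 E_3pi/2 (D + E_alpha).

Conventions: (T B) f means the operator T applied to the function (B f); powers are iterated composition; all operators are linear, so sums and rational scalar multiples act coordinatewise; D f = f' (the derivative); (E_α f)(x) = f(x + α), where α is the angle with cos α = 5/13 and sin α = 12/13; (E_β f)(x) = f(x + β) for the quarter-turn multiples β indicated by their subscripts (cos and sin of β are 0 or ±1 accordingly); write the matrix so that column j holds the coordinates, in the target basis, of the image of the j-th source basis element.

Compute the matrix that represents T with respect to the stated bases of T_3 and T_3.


the matrix is [[0, 0, 0, 0, 0, 0, 0]; [0, -25/13, 5/13, 0, 0, 0, 0]; [0, -5/13, -25/13, 0, 0, 0, 0]; [0, 0, 0, -476/169, 1832/169, 0, 0]; [0, 0, 0, -1832/169, -476/169, 0, 0]; [0, 0, 0, 0, 0, 51867/2197, 18315/2197]; [0, 0, 0, 0, 0, -18315/2197, 51867/2197]] (rows listed top to bottom)

image of 1: 0
image of cos x: -(25/13)cos x - (5/13)sin x
image of sin x: (5/13)cos x - (25/13)sin x
image of cos 2x: -(476/169)cos 2x - (1832/169)sin 2x
image of sin 2x: (1832/169)cos 2x - (476/169)sin 2x
image of cos 3x: (51867/2197)cos 3x - (18315/2197)sin 3x
image of sin 3x: (18315/2197)cos 3x + (51867/2197)sin 3x
each image's coordinates form column j of the matrix


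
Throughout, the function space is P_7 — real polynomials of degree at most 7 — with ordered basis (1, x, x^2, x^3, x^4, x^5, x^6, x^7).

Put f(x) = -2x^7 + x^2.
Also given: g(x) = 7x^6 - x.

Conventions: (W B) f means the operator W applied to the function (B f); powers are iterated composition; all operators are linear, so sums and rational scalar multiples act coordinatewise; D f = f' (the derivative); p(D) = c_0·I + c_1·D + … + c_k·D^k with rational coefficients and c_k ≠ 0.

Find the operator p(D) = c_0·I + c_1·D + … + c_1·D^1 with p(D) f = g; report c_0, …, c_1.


D^0 f = -2x^7 + x^2
D^1 f = -14x^6 + 2x
matching coefficients of g against c_0 f + c_1 Df + … from the top degree down determines the c_i
solution: c_0 = 0, c_1 = -1/2

p(D) = -(1/2)·D, i.e. c_0 = 0, c_1 = -1/2


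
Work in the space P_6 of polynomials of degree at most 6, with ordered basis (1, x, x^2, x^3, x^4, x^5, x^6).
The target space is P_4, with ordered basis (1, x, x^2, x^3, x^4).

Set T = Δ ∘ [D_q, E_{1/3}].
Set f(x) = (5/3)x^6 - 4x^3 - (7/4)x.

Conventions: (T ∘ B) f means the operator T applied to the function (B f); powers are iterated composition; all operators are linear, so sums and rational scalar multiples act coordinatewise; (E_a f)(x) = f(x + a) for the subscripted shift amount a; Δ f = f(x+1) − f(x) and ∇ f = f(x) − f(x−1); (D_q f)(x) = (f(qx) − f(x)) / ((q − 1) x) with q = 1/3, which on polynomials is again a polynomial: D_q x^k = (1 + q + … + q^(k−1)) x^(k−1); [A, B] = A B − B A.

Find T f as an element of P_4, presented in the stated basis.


the image equals g(x) = (7160/2187)x^3 + (19540/2187)x^2 + (177440/19683)x + 105950/59049

E_{1/3} f = (5/3)x^6 + (10/3)x^5 + (25/9)x^4 - (224/81)x^3 - (299/81)x^2 - (2957/972)x - 6379/8748
D_q E_{1/3} f = (1820/729)x^5 + (1210/243)x^4 + (1000/243)x^3 - (2912/729)x^2 - (1196/243)x - 2957/972
D_q f = (1820/729)x^5 - (52/9)x^2 - 7/4
E_{1/3} D_q f = (1820/729)x^5 + (9100/2187)x^4 + (18200/6561)x^3 - (95524/19683)x^2 - (218348/59049)x - 1687645/708588
[D_q, E_{1/3}] f = (1790/2187)x^4 + (8800/6561)x^3 + (16900/19683)x^2 - (72280/59049)x - 117002/177147
Δ [D_q, E_{1/3}] f = (7160/2187)x^3 + (19540/2187)x^2 + (177440/19683)x + 105950/59049


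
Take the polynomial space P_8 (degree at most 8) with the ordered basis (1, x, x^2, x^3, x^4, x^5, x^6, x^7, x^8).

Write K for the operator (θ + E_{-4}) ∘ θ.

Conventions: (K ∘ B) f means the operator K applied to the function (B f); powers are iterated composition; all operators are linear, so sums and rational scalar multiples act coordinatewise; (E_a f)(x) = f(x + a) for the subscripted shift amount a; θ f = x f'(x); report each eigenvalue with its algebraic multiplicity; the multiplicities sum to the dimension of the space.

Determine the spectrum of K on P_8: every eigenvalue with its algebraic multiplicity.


λ = 0 (multiplicity 1), λ = 2 (multiplicity 1), λ = 6 (multiplicity 1), λ = 12 (multiplicity 1), λ = 20 (multiplicity 1), λ = 30 (multiplicity 1), λ = 42 (multiplicity 1), λ = 56 (multiplicity 1), λ = 72 (multiplicity 1)

image of 1: 0
image of x: 2x - 4
image of x^2: 6x^2 - 16x + 32
image of x^3: 12x^3 - 36x^2 + 144x - 192
image of x^4: 20x^4 - 64x^3 + 384x^2 - 1024x + 1024
image of x^5: 30x^5 - 100x^4 + 800x^3 - 3200x^2 + 6400x - 5120
image of x^6: 42x^6 - 144x^5 + 1440x^4 - 7680x^3 + 23040x^2 - 36864x + 24576
image of x^7: 56x^7 - 196x^6 + 2352x^5 - 15680x^4 + 62720x^3 - 150528x^2 + 200704x - 114688
image of x^8: 72x^8 - 256x^7 + 3584x^6 - 28672x^5 + 143360x^4 - 458752x^3 + 917504x^2 - 1048576x + 524288
the matrix is upper triangular; its diagonal is (0, 2, 6, 12, 20, 30, 42, 56, 72)
for a triangular matrix the eigenvalues are the diagonal entries, with algebraic multiplicity their repetition count


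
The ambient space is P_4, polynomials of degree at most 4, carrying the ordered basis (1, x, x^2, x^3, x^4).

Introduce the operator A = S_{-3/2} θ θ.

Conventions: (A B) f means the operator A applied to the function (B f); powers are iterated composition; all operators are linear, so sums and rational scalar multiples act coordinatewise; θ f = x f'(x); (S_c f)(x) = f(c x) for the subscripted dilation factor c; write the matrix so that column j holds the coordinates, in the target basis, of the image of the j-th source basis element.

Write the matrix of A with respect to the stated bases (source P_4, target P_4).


image of 1: 0
image of x: -(3/2)x
image of x^2: 9x^2
image of x^3: -(243/8)x^3
image of x^4: 81x^4
each image's coordinates form column j of the matrix

the matrix is [[0, 0, 0, 0, 0]; [0, -3/2, 0, 0, 0]; [0, 0, 9, 0, 0]; [0, 0, 0, -243/8, 0]; [0, 0, 0, 0, 81]] (rows listed top to bottom)


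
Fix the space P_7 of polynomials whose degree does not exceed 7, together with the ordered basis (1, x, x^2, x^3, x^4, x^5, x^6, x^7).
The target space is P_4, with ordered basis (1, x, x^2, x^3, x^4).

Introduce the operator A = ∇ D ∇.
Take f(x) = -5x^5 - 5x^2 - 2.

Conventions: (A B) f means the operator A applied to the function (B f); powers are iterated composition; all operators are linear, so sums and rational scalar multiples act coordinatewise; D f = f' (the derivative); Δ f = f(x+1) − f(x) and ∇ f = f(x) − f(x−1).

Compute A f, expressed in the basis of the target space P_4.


∇ f = -25x^4 + 50x^3 - 50x^2 + 15x
D ∇ f = -100x^3 + 150x^2 - 100x + 15
∇ (D ∇) f = -300x^2 + 600x - 350

the result is g(x) = -300x^2 + 600x - 350


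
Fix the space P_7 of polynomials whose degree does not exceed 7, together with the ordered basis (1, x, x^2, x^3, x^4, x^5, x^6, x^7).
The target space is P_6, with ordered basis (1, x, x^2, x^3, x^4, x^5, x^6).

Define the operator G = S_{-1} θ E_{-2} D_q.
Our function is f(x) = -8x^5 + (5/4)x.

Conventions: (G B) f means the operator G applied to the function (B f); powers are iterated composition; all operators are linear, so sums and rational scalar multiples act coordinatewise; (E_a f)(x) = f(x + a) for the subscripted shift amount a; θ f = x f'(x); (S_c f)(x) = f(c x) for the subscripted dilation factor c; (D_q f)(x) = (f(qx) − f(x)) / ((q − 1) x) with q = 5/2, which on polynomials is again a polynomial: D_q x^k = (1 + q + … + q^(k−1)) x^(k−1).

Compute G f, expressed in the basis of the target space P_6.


the image equals g(x) = -2062x^4 - 12372x^3 - 24744x^2 - 16496x

D_q f = -(1031/2)x^4 + 5/4
E_{-2} D_q f = -(1031/2)x^4 + 4124x^3 - 12372x^2 + 16496x - 32987/4
θ E_{-2} D_q f = -2062x^4 + 12372x^3 - 24744x^2 + 16496x
S_{-1} θ E_{-2} D_q f = -2062x^4 - 12372x^3 - 24744x^2 - 16496x


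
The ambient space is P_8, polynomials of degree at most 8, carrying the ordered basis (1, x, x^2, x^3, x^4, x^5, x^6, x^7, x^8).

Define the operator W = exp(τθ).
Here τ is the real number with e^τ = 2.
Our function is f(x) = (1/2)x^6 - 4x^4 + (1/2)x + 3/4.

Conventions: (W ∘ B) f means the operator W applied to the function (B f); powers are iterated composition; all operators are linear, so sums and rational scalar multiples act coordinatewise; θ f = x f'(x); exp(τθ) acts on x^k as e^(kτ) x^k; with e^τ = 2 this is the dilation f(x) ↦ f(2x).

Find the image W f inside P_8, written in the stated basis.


g(x) = 32x^6 - 64x^4 + x + 3/4

exp(τθ) x^k = e^(kτ) x^k; with e^τ = 2 this sends x^k to 2^k x^k
x ↦ 2 x
x^4 ↦ 16 x^4
x^6 ↦ 64 x^6
applying this coordinatewise to f: exp(τθ) f = 32x^6 - 64x^4 + x + 3/4


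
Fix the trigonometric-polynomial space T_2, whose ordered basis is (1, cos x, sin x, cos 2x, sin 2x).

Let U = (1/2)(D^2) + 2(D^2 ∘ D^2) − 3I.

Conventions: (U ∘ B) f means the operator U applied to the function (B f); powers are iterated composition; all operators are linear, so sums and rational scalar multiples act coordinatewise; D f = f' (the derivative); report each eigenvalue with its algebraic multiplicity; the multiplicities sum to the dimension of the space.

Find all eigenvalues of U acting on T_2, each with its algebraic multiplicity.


λ = -3 (multiplicity 1), λ = -3/2 (multiplicity 2), λ = 27 (multiplicity 2)

image of 1: -3
image of cos x: -(3/2)cos x
image of sin x: -(3/2)sin x
image of cos 2x: 27cos 2x
image of sin 2x: 27sin 2x
the matrix is diagonal; its diagonal is (-3, -3/2, -3/2, 27, 27)
for a triangular matrix the eigenvalues are the diagonal entries, with algebraic multiplicity their repetition count


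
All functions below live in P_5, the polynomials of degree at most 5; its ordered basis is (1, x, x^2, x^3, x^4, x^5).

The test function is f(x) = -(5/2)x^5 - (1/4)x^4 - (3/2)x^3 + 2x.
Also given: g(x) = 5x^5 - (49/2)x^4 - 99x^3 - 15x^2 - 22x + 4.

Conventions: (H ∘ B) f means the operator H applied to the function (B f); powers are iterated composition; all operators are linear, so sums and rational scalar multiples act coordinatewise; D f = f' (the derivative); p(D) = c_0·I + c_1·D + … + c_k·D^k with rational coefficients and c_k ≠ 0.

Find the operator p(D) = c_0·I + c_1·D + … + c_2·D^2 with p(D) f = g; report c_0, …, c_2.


p(D) = -2·I + 2·D + 2·D^2, i.e. c_0 = -2, c_1 = 2, c_2 = 2

D^0 f = -(5/2)x^5 - (1/4)x^4 - (3/2)x^3 + 2x
D^1 f = -(25/2)x^4 - x^3 - (9/2)x^2 + 2
D^2 f = -50x^3 - 3x^2 - 9x
matching coefficients of g against c_0 f + c_1 Df + … from the top degree down determines the c_i
solution: c_0 = -2, c_1 = 2, c_2 = 2


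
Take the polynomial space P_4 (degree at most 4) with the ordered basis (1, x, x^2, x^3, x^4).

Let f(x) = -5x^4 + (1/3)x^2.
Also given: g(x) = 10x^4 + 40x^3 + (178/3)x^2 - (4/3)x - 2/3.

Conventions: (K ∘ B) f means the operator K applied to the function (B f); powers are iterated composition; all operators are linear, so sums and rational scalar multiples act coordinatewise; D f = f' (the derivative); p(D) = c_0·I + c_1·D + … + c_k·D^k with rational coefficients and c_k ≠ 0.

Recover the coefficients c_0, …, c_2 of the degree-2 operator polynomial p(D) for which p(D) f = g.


D^0 f = -5x^4 + (1/3)x^2
D^1 f = -20x^3 + (2/3)x
D^2 f = -60x^2 + 2/3
matching coefficients of g against c_0 f + c_1 Df + … from the top degree down determines the c_i
solution: c_0 = -2, c_1 = -2, c_2 = -1

c_0 = -2, c_1 = -2, c_2 = -1


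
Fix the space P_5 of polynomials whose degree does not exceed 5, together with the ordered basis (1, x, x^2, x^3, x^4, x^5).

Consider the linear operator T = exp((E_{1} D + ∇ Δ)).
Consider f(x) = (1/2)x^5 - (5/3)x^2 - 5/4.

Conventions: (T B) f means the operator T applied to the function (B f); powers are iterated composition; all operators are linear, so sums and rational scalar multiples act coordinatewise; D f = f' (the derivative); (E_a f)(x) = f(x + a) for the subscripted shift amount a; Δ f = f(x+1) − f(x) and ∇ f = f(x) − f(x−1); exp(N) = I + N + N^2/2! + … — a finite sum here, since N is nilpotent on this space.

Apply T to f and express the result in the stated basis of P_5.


the image equals g(x) = (1/2)x^5 + (5/2)x^4 + 25x^3 + (235/3)x^2 + (1345/6)x + 2681/12

order-1 term: (5/2)x^4 + 20x^3 + 15x^2 + (35/3)x - 25/6
order-2 term: 5x^3 + 60x^2 + 150x + 220/3
order-3 term: 5x^2 + 60x + 135
order-4 term: (5/2)x + 20
order-5 term: 1/2
the series for exp((E_{1} D + ∇ Δ)) f terminates at order 5
exp((E_{1} D + ∇ Δ)) f = (1/2)x^5 + (5/2)x^4 + 25x^3 + (235/3)x^2 + (1345/6)x + 2681/12


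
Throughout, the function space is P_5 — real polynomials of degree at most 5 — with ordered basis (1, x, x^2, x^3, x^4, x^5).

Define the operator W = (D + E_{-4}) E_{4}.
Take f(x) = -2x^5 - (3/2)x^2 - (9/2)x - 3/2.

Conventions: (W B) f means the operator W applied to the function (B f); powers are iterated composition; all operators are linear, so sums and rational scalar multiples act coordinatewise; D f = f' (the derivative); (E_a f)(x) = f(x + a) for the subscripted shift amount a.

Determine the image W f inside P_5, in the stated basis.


E_{4} f = -2x^5 - 40x^4 - 320x^3 - (2563/2)x^2 - (5153/2)x - 4183/2
D E_{4} f = -10x^4 - 160x^3 - 960x^2 - 2563x - 5153/2
E_{-4} E_{4} f = -2x^5 - (3/2)x^2 - (9/2)x - 3/2
(D + E_{-4}) E_{4} f = -2x^5 - 10x^4 - 160x^3 - (1923/2)x^2 - (5135/2)x - 2578

the image equals g(x) = -2x^5 - 10x^4 - 160x^3 - (1923/2)x^2 - (5135/2)x - 2578


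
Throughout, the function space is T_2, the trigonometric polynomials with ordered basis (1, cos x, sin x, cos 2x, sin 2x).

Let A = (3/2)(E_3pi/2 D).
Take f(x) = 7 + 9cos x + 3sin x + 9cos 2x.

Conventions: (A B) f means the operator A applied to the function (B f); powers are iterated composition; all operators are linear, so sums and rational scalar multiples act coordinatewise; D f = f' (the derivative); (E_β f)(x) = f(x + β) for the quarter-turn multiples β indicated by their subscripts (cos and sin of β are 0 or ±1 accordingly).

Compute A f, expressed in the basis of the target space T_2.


the result is g(x) = (27/2)cos x + (9/2)sin x + 27sin 2x

D f = 3cos x - 9sin x - 18sin 2x
E_3pi/2 D f = 9cos x + 3sin x + 18sin 2x
((3/2)(E_3pi/2 D)) f = (27/2)cos x + (9/2)sin x + 27sin 2x


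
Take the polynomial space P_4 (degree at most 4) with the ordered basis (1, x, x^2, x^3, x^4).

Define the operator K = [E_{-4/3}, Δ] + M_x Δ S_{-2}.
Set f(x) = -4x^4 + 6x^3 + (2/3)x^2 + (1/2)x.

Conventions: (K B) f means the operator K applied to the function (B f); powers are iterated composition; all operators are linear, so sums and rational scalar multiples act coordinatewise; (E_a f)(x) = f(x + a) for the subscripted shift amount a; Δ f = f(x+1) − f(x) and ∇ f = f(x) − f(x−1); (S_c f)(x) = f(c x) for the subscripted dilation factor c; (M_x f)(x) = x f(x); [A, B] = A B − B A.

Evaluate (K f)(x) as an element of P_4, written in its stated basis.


g(x) = -256x^4 - 528x^3 - (1184/3)x^2 - (331/3)x

Δ f = -16x^3 - 6x^2 + (10/3)x + 19/6
E_{-4/3} Δ f = -16x^3 + 58x^2 - 66x + 1403/54
E_{-4/3} f = -4x^4 + (82/3)x^3 - 66x^2 + (3707/54)x - 2134/81
Δ E_{-4/3} f = -16x^3 + 58x^2 - 66x + 1403/54
[E_{-4/3}, Δ] f = 0
S_{-2} f = -64x^4 - 48x^3 + (8/3)x^2 - x
Δ S_{-2} f = -256x^3 - 528x^2 - (1184/3)x - 331/3
M_x Δ S_{-2} f = -256x^4 - 528x^3 - (1184/3)x^2 - (331/3)x
([E_{-4/3}, Δ] + M_x Δ S_{-2}) f = -256x^4 - 528x^3 - (1184/3)x^2 - (331/3)x


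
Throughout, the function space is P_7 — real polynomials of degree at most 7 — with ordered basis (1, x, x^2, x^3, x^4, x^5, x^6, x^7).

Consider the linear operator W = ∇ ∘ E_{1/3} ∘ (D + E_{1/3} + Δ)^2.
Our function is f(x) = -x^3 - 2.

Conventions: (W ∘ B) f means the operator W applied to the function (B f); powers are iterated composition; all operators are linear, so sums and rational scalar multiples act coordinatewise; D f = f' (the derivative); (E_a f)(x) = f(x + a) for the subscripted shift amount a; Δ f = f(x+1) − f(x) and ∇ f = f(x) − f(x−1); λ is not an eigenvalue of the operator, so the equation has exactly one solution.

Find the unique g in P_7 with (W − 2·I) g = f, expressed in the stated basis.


the result is g(x) = (1/2)x^3 + (3/4)x^2 + (15/2)x + 135/8

write g with unknown coordinates in the stated basis and equate coefficients in (W − 2·I) g = f
solving from the highest basis element down gives g = (1/2)x^3 + (3/4)x^2 + (15/2)x + 135/8
check: W g = (3/2)x^2 + 15x + 127/4
so W g − 2·g = -x^3 - 2 = f ✓


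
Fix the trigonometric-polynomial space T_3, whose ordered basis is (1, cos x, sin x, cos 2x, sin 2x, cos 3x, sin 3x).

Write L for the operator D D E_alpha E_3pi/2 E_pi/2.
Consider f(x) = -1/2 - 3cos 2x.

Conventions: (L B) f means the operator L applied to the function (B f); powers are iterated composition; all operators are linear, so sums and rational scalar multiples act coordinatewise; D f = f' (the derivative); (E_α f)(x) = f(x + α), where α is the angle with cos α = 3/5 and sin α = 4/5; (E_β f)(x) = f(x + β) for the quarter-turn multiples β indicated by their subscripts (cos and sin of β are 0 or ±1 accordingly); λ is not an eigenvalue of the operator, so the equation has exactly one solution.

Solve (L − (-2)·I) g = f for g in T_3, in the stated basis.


the result is g(x) = -1/4 - (13/34)cos 2x + (8/17)sin 2x

write g with unknown coordinates in the stated basis and equate coefficients in (L − (-2)·I) g = f
solving from the highest basis element down gives g = -1/4 - (13/34)cos 2x + (8/17)sin 2x
check: L g = -(38/17)cos 2x - (16/17)sin 2x
so L g − (-2)·g = -1/2 - 3cos 2x = f ✓


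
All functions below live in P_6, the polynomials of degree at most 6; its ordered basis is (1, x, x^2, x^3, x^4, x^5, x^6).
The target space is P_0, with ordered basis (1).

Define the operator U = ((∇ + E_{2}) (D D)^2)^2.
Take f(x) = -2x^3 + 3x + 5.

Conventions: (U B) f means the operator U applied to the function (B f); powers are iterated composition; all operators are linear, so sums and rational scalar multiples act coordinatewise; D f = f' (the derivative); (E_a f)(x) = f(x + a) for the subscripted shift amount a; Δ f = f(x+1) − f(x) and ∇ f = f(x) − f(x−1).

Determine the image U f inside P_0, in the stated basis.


D f = -6x^2 + 3
D D f = -12x
D (D D) f = -12
D D (D D) f = 0
∇ (D D)^2 f = 0
E_{2} (D D)^2 f = 0
(∇ + E_{2}) (D D)^2 f = 0
D ((∇ + E_{2}) (D D)^2) f = 0
D D ((∇ + E_{2}) (D D)^2) f = 0
D (D D) ((∇ + E_{2}) (D D)^2) f = 0
D D (D D) ((∇ + E_{2}) (D D)^2) f = 0
∇ (D D)^2 ((∇ + E_{2}) (D D)^2) f = 0
E_{2} (D D)^2 ((∇ + E_{2}) (D D)^2) f = 0
(∇ + E_{2}) (D D)^2 ((∇ + E_{2}) (D D)^2) f = 0

g(x) = 0


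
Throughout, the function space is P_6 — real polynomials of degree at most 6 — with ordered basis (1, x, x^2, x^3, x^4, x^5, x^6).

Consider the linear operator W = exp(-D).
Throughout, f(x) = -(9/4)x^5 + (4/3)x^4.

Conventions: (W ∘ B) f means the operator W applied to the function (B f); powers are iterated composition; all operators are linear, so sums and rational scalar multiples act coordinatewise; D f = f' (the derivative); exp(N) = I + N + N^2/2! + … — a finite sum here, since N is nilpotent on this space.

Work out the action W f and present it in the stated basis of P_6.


order-1 term: (45/4)x^4 - (16/3)x^3
order-2 term: -(45/2)x^3 + 8x^2
order-3 term: (45/2)x^2 - (16/3)x
order-4 term: -(45/4)x + 4/3
order-5 term: 9/4
the series for exp(-D) f terminates at order 5
exp(-D) f = -(9/4)x^5 + (151/12)x^4 - (167/6)x^3 + (61/2)x^2 - (199/12)x + 43/12

the image equals g(x) = -(9/4)x^5 + (151/12)x^4 - (167/6)x^3 + (61/2)x^2 - (199/12)x + 43/12


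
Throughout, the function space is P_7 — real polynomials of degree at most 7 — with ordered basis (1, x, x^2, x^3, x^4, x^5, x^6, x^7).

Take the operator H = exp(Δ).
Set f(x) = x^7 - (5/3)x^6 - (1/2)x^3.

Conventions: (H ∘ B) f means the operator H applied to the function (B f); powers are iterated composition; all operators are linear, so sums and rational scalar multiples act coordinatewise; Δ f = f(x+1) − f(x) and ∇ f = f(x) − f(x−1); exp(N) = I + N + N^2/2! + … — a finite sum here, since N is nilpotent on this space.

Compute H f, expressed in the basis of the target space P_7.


order-1 term: 7x^6 + 11x^5 + 10x^4 + (5/3)x^3 - (11/2)x^2 - (9/2)x - 7/6
order-2 term: 21x^5 + 80x^4 + 145x^3 + 140x^2 + (131/2)x + 59/6
order-3 term: 35x^4 + (530/3)x^3 + 375x^2 + 380x + 301/2
order-4 term: 35x^3 + 185x^2 + 355x + 725/3
order-5 term: 21x^2 + 95x + 115
order-6 term: 7x + 58/3
order-7 term: 1
the series for exp(Δ) f terminates at order 7
exp(Δ) f = x^7 + (16/3)x^6 + 32x^5 + 125x^4 + (2147/6)x^3 + (1431/2)x^2 + 898x + 3217/6

g(x) = x^7 + (16/3)x^6 + 32x^5 + 125x^4 + (2147/6)x^3 + (1431/2)x^2 + 898x + 3217/6


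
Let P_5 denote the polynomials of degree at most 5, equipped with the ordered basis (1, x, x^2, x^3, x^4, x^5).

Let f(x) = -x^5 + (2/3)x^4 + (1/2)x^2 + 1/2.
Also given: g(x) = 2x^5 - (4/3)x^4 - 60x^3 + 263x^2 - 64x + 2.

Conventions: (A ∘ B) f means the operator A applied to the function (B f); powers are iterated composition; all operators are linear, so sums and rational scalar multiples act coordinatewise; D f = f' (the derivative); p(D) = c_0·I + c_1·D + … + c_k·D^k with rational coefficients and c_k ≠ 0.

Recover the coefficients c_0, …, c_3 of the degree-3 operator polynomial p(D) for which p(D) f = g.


p(D) = -2·I + 3·D^2 − 4·D^3, i.e. c_0 = -2, c_1 = 0, c_2 = 3, c_3 = -4

D^0 f = -x^5 + (2/3)x^4 + (1/2)x^2 + 1/2
D^1 f = -5x^4 + (8/3)x^3 + x
D^2 f = -20x^3 + 8x^2 + 1
D^3 f = -60x^2 + 16x
matching coefficients of g against c_0 f + c_1 Df + … from the top degree down determines the c_i
solution: c_0 = -2, c_1 = 0, c_2 = 3, c_3 = -4


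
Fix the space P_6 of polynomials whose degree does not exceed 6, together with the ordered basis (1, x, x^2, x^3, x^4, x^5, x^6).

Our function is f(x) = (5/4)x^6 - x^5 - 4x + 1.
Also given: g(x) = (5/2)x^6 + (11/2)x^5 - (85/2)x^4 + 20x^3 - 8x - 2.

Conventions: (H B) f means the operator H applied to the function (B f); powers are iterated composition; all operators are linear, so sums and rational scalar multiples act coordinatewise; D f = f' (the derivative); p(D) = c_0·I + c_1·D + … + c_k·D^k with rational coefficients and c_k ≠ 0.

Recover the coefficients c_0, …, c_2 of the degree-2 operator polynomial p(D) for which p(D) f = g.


p(D) = 2·I + D − D^2, i.e. c_0 = 2, c_1 = 1, c_2 = -1

D^0 f = (5/4)x^6 - x^5 - 4x + 1
D^1 f = (15/2)x^5 - 5x^4 - 4
D^2 f = (75/2)x^4 - 20x^3
matching coefficients of g against c_0 f + c_1 Df + … from the top degree down determines the c_i
solution: c_0 = 2, c_1 = 1, c_2 = -1


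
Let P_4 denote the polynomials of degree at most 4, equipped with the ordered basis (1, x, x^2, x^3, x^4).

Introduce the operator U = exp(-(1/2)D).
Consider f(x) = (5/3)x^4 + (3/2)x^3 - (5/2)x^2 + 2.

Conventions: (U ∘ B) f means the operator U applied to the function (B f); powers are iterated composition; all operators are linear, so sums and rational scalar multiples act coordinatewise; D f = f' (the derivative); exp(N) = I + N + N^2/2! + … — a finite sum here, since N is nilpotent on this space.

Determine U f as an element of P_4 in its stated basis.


g(x) = (5/3)x^4 - (11/6)x^3 - (9/4)x^2 + (67/24)x + 31/24

order-1 term: -(10/3)x^3 - (9/4)x^2 + (5/2)x
order-2 term: (5/2)x^2 + (9/8)x - 5/8
order-3 term: -(5/6)x - 3/16
order-4 term: 5/48
the series for exp(-(1/2)D) f terminates at order 4
exp(-(1/2)D) f = (5/3)x^4 - (11/6)x^3 - (9/4)x^2 + (67/24)x + 31/24


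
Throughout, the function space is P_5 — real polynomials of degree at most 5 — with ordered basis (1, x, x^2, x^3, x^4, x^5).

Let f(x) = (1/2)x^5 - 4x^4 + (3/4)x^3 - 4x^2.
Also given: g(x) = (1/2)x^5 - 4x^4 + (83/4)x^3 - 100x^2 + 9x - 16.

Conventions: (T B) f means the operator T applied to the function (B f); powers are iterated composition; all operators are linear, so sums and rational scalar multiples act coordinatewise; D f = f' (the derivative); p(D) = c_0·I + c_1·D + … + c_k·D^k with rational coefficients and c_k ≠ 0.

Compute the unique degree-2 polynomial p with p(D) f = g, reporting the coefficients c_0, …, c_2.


D^0 f = (1/2)x^5 - 4x^4 + (3/4)x^3 - 4x^2
D^1 f = (5/2)x^4 - 16x^3 + (9/4)x^2 - 8x
D^2 f = 10x^3 - 48x^2 + (9/2)x - 8
matching coefficients of g against c_0 f + c_1 Df + … from the top degree down determines the c_i
solution: c_0 = 1, c_1 = 0, c_2 = 2

c_0 = 1, c_1 = 0, c_2 = 2


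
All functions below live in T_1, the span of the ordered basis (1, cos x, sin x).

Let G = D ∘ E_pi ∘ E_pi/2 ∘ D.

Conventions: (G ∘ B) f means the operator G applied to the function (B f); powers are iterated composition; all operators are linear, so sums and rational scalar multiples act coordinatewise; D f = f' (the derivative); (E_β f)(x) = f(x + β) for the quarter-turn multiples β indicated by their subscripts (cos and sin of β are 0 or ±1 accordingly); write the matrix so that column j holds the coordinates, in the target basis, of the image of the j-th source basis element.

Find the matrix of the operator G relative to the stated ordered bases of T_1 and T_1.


the matrix is [[0, 0, 0]; [0, 0, 1]; [0, -1, 0]] (rows listed top to bottom)

image of 1: 0
image of cos x: -sin x
image of sin x: cos x
each image's coordinates form column j of the matrix


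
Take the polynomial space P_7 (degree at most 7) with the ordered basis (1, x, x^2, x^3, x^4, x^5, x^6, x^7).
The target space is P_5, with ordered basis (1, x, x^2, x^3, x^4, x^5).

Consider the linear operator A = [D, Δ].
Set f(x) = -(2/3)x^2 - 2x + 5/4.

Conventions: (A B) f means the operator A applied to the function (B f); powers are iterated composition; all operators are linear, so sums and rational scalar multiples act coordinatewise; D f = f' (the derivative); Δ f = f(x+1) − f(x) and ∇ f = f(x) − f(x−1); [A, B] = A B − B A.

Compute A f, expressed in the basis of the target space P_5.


Δ f = -(4/3)x - 8/3
D Δ f = -4/3
D f = -(4/3)x - 2
Δ D f = -4/3
[D, Δ] f = 0

the result is g(x) = 0


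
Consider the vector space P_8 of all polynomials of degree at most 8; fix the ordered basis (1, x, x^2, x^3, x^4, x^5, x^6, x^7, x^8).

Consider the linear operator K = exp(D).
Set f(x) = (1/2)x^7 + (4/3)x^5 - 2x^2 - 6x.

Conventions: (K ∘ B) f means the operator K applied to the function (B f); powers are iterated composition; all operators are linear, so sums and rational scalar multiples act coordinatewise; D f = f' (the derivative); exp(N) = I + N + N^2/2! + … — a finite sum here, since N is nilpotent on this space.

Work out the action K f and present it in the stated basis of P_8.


the result is g(x) = (1/2)x^7 + (7/2)x^6 + (71/6)x^5 + (145/6)x^4 + (185/6)x^3 + (131/6)x^2 + (1/6)x - 37/6

order-1 term: (7/2)x^6 + (20/3)x^4 - 4x - 6
order-2 term: (21/2)x^5 + (40/3)x^3 - 2
order-3 term: (35/2)x^4 + (40/3)x^2
order-4 term: (35/2)x^3 + (20/3)x
order-5 term: (21/2)x^2 + 4/3
order-6 term: (7/2)x
order-7 term: 1/2
the series for exp(D) f terminates at order 7
exp(D) f = (1/2)x^7 + (7/2)x^6 + (71/6)x^5 + (145/6)x^4 + (185/6)x^3 + (131/6)x^2 + (1/6)x - 37/6


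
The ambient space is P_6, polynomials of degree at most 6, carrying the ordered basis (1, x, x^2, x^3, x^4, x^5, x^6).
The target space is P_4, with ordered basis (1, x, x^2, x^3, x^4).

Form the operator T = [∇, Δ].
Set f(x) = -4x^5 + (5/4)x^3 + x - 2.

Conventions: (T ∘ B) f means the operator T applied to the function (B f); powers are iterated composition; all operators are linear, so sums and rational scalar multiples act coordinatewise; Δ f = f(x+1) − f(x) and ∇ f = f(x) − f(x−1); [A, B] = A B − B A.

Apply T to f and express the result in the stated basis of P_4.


Δ f = -20x^4 - 40x^3 - (145/4)x^2 - (65/4)x - 7/4
∇ Δ f = -80x^3 - (65/2)x
∇ f = -20x^4 + 40x^3 - (145/4)x^2 + (65/4)x - 7/4
Δ ∇ f = -80x^3 - (65/2)x
[∇, Δ] f = 0

g(x) = 0


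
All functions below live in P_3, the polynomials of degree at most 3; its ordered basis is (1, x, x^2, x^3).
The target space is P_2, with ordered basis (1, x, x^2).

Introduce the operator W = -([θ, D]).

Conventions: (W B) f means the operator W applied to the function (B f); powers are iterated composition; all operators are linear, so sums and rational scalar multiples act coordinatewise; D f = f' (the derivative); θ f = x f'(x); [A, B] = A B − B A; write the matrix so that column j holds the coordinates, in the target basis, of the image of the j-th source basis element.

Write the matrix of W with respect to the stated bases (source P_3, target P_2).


the matrix is [[0, 1, 0, 0]; [0, 0, 2, 0]; [0, 0, 0, 3]] (rows listed top to bottom)

image of 1: 0
image of x: 1
image of x^2: 2x
image of x^3: 3x^2
each image's coordinates form column j of the matrix


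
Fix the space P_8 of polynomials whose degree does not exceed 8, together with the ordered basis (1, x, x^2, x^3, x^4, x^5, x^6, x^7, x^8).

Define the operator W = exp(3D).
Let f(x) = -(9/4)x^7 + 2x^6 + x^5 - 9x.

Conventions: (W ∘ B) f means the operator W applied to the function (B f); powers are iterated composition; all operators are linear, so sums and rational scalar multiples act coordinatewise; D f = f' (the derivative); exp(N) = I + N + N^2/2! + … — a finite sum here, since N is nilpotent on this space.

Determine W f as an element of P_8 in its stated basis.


g(x) = -(9/4)x^7 - (181/4)x^6 - (1553/4)x^5 - (7365/4)x^4 - (20835/4)x^3 - (35127/4)x^2 - (32679/4)x - 12987/4

order-1 term: -(189/4)x^6 + 36x^5 + 15x^4 - 27
order-2 term: -(1701/4)x^5 + 270x^4 + 90x^3
order-3 term: -(8505/4)x^4 + 1080x^3 + 270x^2
order-4 term: -(25515/4)x^3 + 2430x^2 + 405x
order-5 term: -(45927/4)x^2 + 2916x + 243
order-6 term: -(45927/4)x + 1458
order-7 term: -19683/4
the series for exp(3D) f terminates at order 7
exp(3D) f = -(9/4)x^7 - (181/4)x^6 - (1553/4)x^5 - (7365/4)x^4 - (20835/4)x^3 - (35127/4)x^2 - (32679/4)x - 12987/4


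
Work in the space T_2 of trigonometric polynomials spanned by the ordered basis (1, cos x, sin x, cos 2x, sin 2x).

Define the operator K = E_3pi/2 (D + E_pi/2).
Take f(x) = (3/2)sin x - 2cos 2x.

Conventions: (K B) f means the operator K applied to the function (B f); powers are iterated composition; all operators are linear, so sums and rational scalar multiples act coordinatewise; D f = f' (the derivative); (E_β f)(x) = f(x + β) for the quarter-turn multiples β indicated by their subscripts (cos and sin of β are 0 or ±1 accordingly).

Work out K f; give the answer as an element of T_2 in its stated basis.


the image equals g(x) = 3sin x - 2cos 2x - 4sin 2x

D f = (3/2)cos x + 4sin 2x
E_pi/2 f = (3/2)cos x + 2cos 2x
(D + E_pi/2) f = 3cos x + 2cos 2x + 4sin 2x
E_3pi/2 (D + E_pi/2) f = 3sin x - 2cos 2x - 4sin 2x


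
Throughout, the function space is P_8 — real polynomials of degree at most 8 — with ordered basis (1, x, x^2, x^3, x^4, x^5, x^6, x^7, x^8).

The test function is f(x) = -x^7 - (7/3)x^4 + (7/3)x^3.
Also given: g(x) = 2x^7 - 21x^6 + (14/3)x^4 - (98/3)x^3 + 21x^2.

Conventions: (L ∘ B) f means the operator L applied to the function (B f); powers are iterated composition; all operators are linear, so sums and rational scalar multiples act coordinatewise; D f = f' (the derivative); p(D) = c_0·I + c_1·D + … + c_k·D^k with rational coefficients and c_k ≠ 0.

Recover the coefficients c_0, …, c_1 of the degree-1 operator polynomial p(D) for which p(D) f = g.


c_0 = -2, c_1 = 3

D^0 f = -x^7 - (7/3)x^4 + (7/3)x^3
D^1 f = -7x^6 - (28/3)x^3 + 7x^2
matching coefficients of g against c_0 f + c_1 Df + … from the top degree down determines the c_i
solution: c_0 = -2, c_1 = 3


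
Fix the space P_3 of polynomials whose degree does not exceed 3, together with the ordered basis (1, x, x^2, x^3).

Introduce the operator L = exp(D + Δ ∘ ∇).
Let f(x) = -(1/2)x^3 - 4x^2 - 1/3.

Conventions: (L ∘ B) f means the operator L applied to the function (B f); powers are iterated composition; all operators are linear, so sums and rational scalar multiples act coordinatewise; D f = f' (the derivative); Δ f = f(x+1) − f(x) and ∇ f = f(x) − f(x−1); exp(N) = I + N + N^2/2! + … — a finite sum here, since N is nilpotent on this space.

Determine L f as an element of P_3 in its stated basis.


the image equals g(x) = -(1/2)x^3 - (11/2)x^2 - (25/2)x - 95/6

order-1 term: -(3/2)x^2 - 11x - 8
order-2 term: -(3/2)x - 7
order-3 term: -1/2
the series for exp(D + Δ ∘ ∇) f terminates at order 3
exp(D + Δ ∘ ∇) f = -(1/2)x^3 - (11/2)x^2 - (25/2)x - 95/6


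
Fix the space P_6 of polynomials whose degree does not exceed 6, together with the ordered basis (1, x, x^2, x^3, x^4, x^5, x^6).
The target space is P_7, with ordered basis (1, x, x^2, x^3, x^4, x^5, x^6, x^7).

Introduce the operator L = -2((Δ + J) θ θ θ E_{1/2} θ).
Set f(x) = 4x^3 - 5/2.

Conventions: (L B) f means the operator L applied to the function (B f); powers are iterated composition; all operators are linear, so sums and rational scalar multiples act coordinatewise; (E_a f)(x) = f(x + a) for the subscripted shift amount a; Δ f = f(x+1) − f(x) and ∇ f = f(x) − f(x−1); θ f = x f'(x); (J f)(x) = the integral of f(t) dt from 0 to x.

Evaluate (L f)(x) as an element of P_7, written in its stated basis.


θ f = 12x^3
E_{1/2} θ f = 12x^3 + 18x^2 + 9x + 3/2
θ (E_{1/2} θ) f = 36x^3 + 36x^2 + 9x
θ θ (E_{1/2} θ) f = 108x^3 + 72x^2 + 9x
θ (θ θ E_{1/2} θ) f = 324x^3 + 144x^2 + 9x
Δ θ (θ θ E_{1/2} θ) f = 972x^2 + 1260x + 477
J θ (θ θ E_{1/2} θ) f = 81x^4 + 48x^3 + (9/2)x^2
(Δ + J) θ (θ θ E_{1/2} θ) f = 81x^4 + 48x^3 + (1953/2)x^2 + 1260x + 477
(-2((Δ + J) θ θ θ E_{1/2} θ)) f = -162x^4 - 96x^3 - 1953x^2 - 2520x - 954

g(x) = -162x^4 - 96x^3 - 1953x^2 - 2520x - 954


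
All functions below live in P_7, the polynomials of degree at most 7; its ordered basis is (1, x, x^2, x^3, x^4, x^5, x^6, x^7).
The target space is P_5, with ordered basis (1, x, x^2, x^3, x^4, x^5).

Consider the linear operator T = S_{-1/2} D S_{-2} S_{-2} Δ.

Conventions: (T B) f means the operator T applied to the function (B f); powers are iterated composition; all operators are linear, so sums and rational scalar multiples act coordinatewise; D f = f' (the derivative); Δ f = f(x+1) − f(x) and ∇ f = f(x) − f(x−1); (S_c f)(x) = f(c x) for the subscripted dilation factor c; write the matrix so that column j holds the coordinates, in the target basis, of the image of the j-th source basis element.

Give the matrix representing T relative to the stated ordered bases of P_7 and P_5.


image of 1: 0
image of x: 0
image of x^2: 8
image of x^3: -48x + 12
image of x^4: 192x^2 - 96x + 16
image of x^5: -640x^3 + 480x^2 - 160x + 20
image of x^6: 1920x^4 - 1920x^3 + 960x^2 - 240x + 24
image of x^7: -5376x^5 + 6720x^4 - 4480x^3 + 1680x^2 - 336x + 28
each image's coordinates form column j of the matrix

the matrix is [[0, 0, 8, 12, 16, 20, 24, 28]; [0, 0, 0, -48, -96, -160, -240, -336]; [0, 0, 0, 0, 192, 480, 960, 1680]; [0, 0, 0, 0, 0, -640, -1920, -4480]; [0, 0, 0, 0, 0, 0, 1920, 6720]; [0, 0, 0, 0, 0, 0, 0, -5376]] (rows listed top to bottom)
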